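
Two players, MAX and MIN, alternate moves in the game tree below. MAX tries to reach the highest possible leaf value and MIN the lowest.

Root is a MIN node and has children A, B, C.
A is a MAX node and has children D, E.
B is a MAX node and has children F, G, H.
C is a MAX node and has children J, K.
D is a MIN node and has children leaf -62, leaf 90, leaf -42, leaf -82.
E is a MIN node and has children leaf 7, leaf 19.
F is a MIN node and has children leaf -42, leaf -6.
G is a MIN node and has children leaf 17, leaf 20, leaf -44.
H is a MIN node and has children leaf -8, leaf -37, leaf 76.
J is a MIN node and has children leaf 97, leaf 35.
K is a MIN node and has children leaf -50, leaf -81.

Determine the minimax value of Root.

-37

D (MIN): min(-62, 90, -42, -82) = -82
E (MIN): min(7, 19) = 7
A (MAX): max(-82, 7) = 7
F (MIN): min(-42, -6) = -42
G (MIN): min(17, 20, -44) = -44
H (MIN): min(-8, -37, 76) = -37
B (MAX): max(-42, -44, -37) = -37
J (MIN): min(97, 35) = 35
K (MIN): min(-50, -81) = -81
C (MAX): max(35, -81) = 35
Root (MIN): min(7, -37, 35) = -37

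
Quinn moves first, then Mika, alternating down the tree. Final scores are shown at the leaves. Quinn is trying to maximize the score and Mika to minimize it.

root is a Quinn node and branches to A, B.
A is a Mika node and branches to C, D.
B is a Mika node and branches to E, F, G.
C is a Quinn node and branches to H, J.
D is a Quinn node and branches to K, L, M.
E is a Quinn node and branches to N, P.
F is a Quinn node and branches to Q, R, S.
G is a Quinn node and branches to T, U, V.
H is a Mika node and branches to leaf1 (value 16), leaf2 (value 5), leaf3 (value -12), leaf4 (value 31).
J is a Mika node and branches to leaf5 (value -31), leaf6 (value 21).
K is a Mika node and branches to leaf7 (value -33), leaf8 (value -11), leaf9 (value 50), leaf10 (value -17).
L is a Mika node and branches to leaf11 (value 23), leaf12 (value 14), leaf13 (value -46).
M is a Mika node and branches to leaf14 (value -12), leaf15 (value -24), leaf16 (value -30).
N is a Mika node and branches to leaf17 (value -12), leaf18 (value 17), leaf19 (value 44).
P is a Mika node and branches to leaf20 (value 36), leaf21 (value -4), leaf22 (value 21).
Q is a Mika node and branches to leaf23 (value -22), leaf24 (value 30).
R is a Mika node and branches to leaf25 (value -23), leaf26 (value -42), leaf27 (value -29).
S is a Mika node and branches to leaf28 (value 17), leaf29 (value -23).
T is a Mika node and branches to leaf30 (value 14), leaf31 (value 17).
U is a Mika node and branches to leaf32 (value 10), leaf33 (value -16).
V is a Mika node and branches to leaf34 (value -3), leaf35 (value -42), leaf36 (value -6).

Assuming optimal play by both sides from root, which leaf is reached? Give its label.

leaf23

H (Mika): min(16, 5, -12, 31) = -12
J (Mika): min(-31, 21) = -31
C (Quinn): max(-12, -31) = -12
K (Mika): min(-33, -11, 50, -17) = -33
L (Mika): min(23, 14, -46) = -46
M (Mika): min(-12, -24, -30) = -30
D (Quinn): max(-33, -46, -30) = -30
A (Mika): min(-12, -30) = -30
N (Mika): min(-12, 17, 44) = -12
P (Mika): min(36, -4, 21) = -4
E (Quinn): max(-12, -4) = -4
Q (Mika): min(-22, 30) = -22
R (Mika): min(-23, -42, -29) = -42
S (Mika): min(17, -23) = -23
F (Quinn): max(-22, -42, -23) = -22
T (Mika): min(14, 17) = 14
U (Mika): min(10, -16) = -16
V (Mika): min(-3, -42, -6) = -42
G (Quinn): max(14, -16, -42) = 14
B (Mika): min(-4, -22, 14) = -22
root (Quinn): max(-30, -22) = -22
At root, Quinn picks B (highest: -22).
At B, Mika picks F (lowest: -22).
At F, Quinn picks Q (highest: -22).
At Q, Mika picks leaf23 (lowest: -22).
Terminal value -22.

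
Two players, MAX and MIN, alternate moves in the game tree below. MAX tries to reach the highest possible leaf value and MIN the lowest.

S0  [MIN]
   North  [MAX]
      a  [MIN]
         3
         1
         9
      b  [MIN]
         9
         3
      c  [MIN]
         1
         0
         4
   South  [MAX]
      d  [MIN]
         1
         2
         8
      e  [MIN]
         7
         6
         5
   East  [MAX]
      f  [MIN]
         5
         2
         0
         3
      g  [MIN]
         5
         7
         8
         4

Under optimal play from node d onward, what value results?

d (MIN): min(1, 2, 8) = 1

1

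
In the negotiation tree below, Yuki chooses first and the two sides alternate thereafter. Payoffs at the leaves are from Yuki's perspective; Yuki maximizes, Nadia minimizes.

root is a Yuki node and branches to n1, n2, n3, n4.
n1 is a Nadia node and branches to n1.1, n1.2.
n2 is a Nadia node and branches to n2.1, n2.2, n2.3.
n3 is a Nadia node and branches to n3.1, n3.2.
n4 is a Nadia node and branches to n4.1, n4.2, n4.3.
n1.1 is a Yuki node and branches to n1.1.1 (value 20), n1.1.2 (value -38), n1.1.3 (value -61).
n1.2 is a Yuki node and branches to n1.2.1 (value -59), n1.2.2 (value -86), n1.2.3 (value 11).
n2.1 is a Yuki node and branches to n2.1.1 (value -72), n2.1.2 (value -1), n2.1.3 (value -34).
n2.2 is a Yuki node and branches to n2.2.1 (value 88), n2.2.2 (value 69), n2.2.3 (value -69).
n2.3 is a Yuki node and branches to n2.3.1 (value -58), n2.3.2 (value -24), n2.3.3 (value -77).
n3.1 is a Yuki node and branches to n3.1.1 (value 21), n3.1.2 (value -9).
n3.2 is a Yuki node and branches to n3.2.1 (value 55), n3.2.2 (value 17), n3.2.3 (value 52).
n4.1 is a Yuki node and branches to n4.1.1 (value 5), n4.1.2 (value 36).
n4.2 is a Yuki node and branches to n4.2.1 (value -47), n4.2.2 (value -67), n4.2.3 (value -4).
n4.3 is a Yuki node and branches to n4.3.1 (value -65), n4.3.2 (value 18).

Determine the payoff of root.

n1.1 (Yuki): max(20, -38, -61) = 20
n1.2 (Yuki): max(-59, -86, 11) = 11
n1 (Nadia): min(20, 11) = 11
n2.1 (Yuki): max(-72, -1, -34) = -1
n2.2 (Yuki): max(88, 69, -69) = 88
n2.3 (Yuki): max(-58, -24, -77) = -24
n2 (Nadia): min(-1, 88, -24) = -24
n3.1 (Yuki): max(21, -9) = 21
n3.2 (Yuki): max(55, 17, 52) = 55
n3 (Nadia): min(21, 55) = 21
n4.1 (Yuki): max(5, 36) = 36
n4.2 (Yuki): max(-47, -67, -4) = -4
n4.3 (Yuki): max(-65, 18) = 18
n4 (Nadia): min(36, -4, 18) = -4
root (Yuki): max(11, -24, 21, -4) = 21

21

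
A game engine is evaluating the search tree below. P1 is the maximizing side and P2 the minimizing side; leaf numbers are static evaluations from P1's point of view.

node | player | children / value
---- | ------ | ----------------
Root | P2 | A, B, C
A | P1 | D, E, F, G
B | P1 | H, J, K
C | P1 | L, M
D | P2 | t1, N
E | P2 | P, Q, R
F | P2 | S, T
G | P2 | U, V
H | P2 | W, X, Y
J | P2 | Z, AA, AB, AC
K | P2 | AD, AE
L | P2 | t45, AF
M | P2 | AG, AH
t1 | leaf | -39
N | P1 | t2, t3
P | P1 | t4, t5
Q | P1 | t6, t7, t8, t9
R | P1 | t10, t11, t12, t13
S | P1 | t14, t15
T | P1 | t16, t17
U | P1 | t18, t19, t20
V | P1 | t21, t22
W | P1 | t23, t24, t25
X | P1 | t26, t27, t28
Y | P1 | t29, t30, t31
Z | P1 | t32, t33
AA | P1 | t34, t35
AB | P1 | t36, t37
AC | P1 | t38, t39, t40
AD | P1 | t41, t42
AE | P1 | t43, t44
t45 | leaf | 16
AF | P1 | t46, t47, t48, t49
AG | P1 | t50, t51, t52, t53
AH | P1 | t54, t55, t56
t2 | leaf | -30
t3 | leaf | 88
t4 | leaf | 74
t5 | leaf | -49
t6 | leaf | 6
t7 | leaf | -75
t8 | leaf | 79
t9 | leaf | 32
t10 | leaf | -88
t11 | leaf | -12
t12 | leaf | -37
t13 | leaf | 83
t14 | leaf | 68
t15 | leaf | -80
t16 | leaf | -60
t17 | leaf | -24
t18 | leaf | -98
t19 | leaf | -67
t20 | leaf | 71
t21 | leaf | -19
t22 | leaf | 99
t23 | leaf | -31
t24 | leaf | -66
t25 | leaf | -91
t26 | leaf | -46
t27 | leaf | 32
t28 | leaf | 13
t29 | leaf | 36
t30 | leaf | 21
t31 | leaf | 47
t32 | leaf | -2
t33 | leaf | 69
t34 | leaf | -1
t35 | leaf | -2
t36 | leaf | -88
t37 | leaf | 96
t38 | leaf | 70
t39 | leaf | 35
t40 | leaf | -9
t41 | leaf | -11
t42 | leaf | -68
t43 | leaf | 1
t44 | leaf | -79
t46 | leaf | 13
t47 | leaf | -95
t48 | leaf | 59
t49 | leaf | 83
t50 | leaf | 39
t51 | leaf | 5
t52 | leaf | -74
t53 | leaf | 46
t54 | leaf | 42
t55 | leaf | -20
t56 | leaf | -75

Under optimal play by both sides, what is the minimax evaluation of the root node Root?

-1

N (P1): max(-30, 88) = 88
D (P2): min(-39, 88) = -39
P (P1): max(74, -49) = 74
Q (P1): max(6, -75, 79, 32) = 79
R (P1): max(-88, -12, -37, 83) = 83
E (P2): min(74, 79, 83) = 74
S (P1): max(68, -80) = 68
T (P1): max(-60, -24) = -24
F (P2): min(68, -24) = -24
U (P1): max(-98, -67, 71) = 71
V (P1): max(-19, 99) = 99
G (P2): min(71, 99) = 71
A (P1): max(-39, 74, -24, 71) = 74
W (P1): max(-31, -66, -91) = -31
X (P1): max(-46, 32, 13) = 32
Y (P1): max(36, 21, 47) = 47
H (P2): min(-31, 32, 47) = -31
Z (P1): max(-2, 69) = 69
AA (P1): max(-1, -2) = -1
AB (P1): max(-88, 96) = 96
AC (P1): max(70, 35, -9) = 70
J (P2): min(69, -1, 96, 70) = -1
AD (P1): max(-11, -68) = -11
AE (P1): max(1, -79) = 1
K (P2): min(-11, 1) = -11
B (P1): max(-31, -1, -11) = -1
AF (P1): max(13, -95, 59, 83) = 83
L (P2): min(16, 83) = 16
AG (P1): max(39, 5, -74, 46) = 46
AH (P1): max(42, -20, -75) = 42
M (P2): min(46, 42) = 42
C (P1): max(16, 42) = 42
Root (P2): min(74, -1, 42) = -1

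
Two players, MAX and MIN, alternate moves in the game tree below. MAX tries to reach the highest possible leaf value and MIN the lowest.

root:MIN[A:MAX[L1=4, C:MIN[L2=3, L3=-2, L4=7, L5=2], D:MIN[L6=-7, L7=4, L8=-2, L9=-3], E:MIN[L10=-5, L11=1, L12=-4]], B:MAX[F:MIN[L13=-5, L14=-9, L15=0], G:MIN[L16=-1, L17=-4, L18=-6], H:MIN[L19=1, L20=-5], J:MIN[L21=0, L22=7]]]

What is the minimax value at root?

0

C (MIN): min(3, -2, 7, 2) = -2
D (MIN): min(-7, 4, -2, -3) = -7
E (MIN): min(-5, 1, -4) = -5
A (MAX): max(4, -2, -7, -5) = 4
F (MIN): min(-5, -9, 0) = -9
G (MIN): min(-1, -4, -6) = -6
H (MIN): min(1, -5) = -5
J (MIN): min(0, 7) = 0
B (MAX): max(-9, -6, -5, 0) = 0
root (MIN): min(4, 0) = 0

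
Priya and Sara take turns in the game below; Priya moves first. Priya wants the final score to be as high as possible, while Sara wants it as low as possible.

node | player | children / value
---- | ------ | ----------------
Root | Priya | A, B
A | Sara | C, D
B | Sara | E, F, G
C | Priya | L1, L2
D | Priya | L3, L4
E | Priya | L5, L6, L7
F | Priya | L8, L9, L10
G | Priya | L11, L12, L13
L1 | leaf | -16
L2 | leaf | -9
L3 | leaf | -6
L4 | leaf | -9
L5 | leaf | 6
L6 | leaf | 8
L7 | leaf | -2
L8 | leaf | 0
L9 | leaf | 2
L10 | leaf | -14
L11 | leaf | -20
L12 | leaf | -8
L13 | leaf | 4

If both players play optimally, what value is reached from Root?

C (Priya): max(-16, -9) = -9
D (Priya): max(-6, -9) = -6
A (Sara): min(-9, -6) = -9
E (Priya): max(6, 8, -2) = 8
F (Priya): max(0, 2, -14) = 2
G (Priya): max(-20, -8, 4) = 4
B (Sara): min(8, 2, 4) = 2
Root (Priya): max(-9, 2) = 2

2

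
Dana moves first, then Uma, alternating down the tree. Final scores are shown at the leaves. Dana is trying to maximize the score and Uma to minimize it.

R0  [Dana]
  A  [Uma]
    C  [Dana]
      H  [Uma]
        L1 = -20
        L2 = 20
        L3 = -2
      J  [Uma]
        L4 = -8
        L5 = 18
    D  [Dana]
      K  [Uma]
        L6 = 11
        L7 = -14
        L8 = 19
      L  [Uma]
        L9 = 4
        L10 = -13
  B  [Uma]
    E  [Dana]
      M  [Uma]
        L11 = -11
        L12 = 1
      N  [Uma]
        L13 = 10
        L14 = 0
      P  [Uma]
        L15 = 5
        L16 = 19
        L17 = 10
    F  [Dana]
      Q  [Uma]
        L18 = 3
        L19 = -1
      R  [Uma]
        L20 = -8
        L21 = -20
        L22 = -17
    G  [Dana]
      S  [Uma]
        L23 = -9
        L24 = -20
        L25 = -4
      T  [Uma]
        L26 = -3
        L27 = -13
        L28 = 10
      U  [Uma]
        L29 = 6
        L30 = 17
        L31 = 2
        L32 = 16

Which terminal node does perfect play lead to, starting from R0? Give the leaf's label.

H (Uma): min(-20, 20, -2) = -20
J (Uma): min(-8, 18) = -8
C (Dana): max(-20, -8) = -8
K (Uma): min(11, -14, 19) = -14
L (Uma): min(4, -13) = -13
D (Dana): max(-14, -13) = -13
A (Uma): min(-8, -13) = -13
M (Uma): min(-11, 1) = -11
N (Uma): min(10, 0) = 0
P (Uma): min(5, 19, 10) = 5
E (Dana): max(-11, 0, 5) = 5
Q (Uma): min(3, -1) = -1
R (Uma): min(-8, -20, -17) = -20
F (Dana): max(-1, -20) = -1
S (Uma): min(-9, -20, -4) = -20
T (Uma): min(-3, -13, 10) = -13
U (Uma): min(6, 17, 2, 16) = 2
G (Dana): max(-20, -13, 2) = 2
B (Uma): min(5, -1, 2) = -1
R0 (Dana): max(-13, -1) = -1
At R0, Dana picks B (highest: -1).
At B, Uma picks F (lowest: -1).
At F, Dana picks Q (highest: -1).
At Q, Uma picks L19 (lowest: -1).
Terminal value -1.

L19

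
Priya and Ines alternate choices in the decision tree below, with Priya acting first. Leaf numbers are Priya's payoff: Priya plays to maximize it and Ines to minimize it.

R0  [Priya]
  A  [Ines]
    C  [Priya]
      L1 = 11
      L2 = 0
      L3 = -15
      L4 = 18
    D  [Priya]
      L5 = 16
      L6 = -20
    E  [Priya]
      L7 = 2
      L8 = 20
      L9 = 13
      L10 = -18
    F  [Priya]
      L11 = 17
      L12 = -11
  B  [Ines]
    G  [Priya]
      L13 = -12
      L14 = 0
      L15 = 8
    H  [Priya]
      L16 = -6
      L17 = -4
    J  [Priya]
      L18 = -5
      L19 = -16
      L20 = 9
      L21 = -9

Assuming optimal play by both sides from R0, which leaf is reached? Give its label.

L5

C (Priya): max(11, 0, -15, 18) = 18
D (Priya): max(16, -20) = 16
E (Priya): max(2, 20, 13, -18) = 20
F (Priya): max(17, -11) = 17
A (Ines): min(18, 16, 20, 17) = 16
G (Priya): max(-12, 0, 8) = 8
H (Priya): max(-6, -4) = -4
J (Priya): max(-5, -16, 9, -9) = 9
B (Ines): min(8, -4, 9) = -4
R0 (Priya): max(16, -4) = 16
At R0, Priya picks A (highest: 16).
At A, Ines picks D (lowest: 16).
At D, Priya picks L5 (highest: 16).
Terminal value 16.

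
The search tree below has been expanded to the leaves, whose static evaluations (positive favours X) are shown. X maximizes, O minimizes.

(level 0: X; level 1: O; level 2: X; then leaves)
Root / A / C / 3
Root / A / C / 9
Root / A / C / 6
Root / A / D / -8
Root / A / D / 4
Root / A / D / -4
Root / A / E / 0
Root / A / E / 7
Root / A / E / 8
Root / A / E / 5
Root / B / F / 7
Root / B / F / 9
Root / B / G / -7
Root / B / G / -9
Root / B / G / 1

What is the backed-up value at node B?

F (X): max(7, 9) = 9
G (X): max(-7, -9, 1) = 1
B (O): min(9, 1) = 1

1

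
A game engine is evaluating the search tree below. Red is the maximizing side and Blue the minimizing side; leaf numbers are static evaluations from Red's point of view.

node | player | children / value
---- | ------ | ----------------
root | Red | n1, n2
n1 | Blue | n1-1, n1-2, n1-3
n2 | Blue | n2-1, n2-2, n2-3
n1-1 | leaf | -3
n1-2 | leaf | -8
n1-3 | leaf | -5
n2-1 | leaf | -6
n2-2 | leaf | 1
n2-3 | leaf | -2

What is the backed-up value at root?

-6

n1 (Blue): min(-3, -8, -5) = -8
n2 (Blue): min(-6, 1, -2) = -6
root (Red): max(-8, -6) = -6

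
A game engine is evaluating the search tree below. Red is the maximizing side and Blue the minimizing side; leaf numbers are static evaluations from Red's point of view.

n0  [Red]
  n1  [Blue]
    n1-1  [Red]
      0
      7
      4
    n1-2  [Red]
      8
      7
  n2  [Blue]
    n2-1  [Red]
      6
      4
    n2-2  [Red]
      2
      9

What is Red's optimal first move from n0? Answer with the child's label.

n1

n1-1 (Red): max(0, 7, 4) = 7
n1-2 (Red): max(8, 7) = 8
n1 (Blue): min(7, 8) = 7
n2-1 (Red): max(6, 4) = 6
n2-2 (Red): max(2, 9) = 9
n2 (Blue): min(6, 9) = 6
n0 (Red): max(7, 6) = 7
Red at n0 wants the highest of {n1=7, n2=6}, so chooses n1.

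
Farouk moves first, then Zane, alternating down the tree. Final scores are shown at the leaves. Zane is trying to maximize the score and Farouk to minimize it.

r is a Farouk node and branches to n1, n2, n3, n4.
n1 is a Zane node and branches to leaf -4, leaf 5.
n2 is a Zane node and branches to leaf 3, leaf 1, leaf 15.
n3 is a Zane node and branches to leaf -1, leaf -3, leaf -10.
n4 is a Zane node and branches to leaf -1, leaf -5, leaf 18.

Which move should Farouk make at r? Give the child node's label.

n3

n1 (Zane): max(-4, 5) = 5
n2 (Zane): max(3, 1, 15) = 15
n3 (Zane): max(-1, -3, -10) = -1
n4 (Zane): max(-1, -5, 18) = 18
r (Farouk): min(5, 15, -1, 18) = -1
Farouk at r wants the lowest of {n1=5, n2=15, n3=-1, n4=18}, so chooses n3.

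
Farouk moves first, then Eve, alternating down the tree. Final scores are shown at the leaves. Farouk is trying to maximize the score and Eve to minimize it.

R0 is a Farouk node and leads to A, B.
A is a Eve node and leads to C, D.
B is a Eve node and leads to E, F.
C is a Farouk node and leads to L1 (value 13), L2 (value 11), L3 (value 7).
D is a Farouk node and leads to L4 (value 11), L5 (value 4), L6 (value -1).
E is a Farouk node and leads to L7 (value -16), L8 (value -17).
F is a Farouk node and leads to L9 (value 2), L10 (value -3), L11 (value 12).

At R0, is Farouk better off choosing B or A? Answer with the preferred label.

E (Farouk): max(-16, -17) = -16
F (Farouk): max(2, -3, 12) = 12
B (Eve): min(-16, 12) = -16
C (Farouk): max(13, 11, 7) = 13
D (Farouk): max(11, 4, -1) = 11
A (Eve): min(13, 11) = 11
Farouk prefers the higher value; B=-16, A=11. A is better since 11 > -16.

A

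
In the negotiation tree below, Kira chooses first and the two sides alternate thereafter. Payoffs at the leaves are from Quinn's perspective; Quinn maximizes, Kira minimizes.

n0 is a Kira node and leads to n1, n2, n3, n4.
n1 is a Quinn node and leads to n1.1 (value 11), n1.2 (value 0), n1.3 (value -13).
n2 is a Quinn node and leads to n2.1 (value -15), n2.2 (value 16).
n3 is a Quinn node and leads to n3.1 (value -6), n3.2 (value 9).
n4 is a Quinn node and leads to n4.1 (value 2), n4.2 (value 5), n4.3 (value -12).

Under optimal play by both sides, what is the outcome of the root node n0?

n1 (Quinn): max(11, 0, -13) = 11
n2 (Quinn): max(-15, 16) = 16
n3 (Quinn): max(-6, 9) = 9
n4 (Quinn): max(2, 5, -12) = 5
n0 (Kira): min(11, 16, 9, 5) = 5

5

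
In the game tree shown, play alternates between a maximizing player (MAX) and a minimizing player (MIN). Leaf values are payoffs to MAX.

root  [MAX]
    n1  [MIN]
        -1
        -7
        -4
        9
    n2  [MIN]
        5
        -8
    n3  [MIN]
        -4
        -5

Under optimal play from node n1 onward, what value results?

-7

n1 (MIN): min(-1, -7, -4, 9) = -7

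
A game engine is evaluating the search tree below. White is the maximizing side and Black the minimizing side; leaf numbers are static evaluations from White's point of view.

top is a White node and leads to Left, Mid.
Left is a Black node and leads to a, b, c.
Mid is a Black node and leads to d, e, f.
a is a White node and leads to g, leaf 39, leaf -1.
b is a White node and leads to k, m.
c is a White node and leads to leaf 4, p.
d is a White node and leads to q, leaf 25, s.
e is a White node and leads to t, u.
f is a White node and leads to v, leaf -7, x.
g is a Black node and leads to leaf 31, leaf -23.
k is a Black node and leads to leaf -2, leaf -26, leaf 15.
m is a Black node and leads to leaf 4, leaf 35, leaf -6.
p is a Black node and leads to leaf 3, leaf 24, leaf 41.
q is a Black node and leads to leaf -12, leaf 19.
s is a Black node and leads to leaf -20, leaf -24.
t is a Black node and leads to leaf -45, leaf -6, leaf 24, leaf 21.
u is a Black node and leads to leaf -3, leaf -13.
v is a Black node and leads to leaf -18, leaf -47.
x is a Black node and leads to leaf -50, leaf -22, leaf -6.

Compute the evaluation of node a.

39

g (Black): min(31, -23) = -23
a (White): max(-23, 39, -1) = 39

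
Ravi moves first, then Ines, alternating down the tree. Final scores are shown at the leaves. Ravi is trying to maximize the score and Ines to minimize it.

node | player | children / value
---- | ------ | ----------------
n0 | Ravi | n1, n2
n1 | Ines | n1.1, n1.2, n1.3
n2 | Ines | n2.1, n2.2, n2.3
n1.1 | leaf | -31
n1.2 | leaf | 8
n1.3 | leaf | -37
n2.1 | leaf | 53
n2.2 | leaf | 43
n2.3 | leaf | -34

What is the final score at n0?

n1 (Ines): min(-31, 8, -37) = -37
n2 (Ines): min(53, 43, -34) = -34
n0 (Ravi): max(-37, -34) = -34

-34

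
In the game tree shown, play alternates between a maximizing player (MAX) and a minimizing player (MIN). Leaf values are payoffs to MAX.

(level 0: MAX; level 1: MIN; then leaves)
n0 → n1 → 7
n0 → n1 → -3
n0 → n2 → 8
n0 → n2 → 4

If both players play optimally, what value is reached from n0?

4

n1 (MIN): min(7, -3) = -3
n2 (MIN): min(8, 4) = 4
n0 (MAX): max(-3, 4) = 4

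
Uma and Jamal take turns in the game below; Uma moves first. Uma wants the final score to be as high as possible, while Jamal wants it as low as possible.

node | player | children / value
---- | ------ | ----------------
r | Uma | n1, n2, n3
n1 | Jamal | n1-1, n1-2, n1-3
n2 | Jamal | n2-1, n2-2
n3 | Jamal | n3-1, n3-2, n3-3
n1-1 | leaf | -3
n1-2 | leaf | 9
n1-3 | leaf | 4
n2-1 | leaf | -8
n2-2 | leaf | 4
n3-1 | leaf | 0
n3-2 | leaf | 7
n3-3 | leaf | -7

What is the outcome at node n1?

-3

n1 (Jamal): min(-3, 9, 4) = -3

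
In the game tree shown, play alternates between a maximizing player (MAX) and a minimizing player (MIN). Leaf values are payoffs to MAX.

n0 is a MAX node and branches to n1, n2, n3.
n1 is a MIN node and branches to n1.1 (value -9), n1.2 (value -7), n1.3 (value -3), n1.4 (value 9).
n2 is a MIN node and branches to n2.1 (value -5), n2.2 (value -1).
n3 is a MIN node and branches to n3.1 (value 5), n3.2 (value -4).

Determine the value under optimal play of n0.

n1 (MIN): min(-9, -7, -3, 9) = -9
n2 (MIN): min(-5, -1) = -5
n3 (MIN): min(5, -4) = -4
n0 (MAX): max(-9, -5, -4) = -4

-4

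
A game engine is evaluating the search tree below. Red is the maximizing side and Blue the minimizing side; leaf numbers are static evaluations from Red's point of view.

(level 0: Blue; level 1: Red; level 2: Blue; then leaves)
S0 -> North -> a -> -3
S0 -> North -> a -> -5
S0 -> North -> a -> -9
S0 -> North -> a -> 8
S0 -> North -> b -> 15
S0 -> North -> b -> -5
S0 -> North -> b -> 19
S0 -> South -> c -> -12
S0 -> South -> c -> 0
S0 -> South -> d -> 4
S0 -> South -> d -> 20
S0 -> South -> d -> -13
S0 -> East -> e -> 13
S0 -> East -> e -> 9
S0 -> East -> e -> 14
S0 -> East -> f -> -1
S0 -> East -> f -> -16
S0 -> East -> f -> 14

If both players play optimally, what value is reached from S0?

a (Blue): min(-3, -5, -9, 8) = -9
b (Blue): min(15, -5, 19) = -5
North (Red): max(-9, -5) = -5
c (Blue): min(-12, 0) = -12
d (Blue): min(4, 20, -13) = -13
South (Red): max(-12, -13) = -12
e (Blue): min(13, 9, 14) = 9
f (Blue): min(-1, -16, 14) = -16
East (Red): max(9, -16) = 9
S0 (Blue): min(-5, -12, 9) = -12

-12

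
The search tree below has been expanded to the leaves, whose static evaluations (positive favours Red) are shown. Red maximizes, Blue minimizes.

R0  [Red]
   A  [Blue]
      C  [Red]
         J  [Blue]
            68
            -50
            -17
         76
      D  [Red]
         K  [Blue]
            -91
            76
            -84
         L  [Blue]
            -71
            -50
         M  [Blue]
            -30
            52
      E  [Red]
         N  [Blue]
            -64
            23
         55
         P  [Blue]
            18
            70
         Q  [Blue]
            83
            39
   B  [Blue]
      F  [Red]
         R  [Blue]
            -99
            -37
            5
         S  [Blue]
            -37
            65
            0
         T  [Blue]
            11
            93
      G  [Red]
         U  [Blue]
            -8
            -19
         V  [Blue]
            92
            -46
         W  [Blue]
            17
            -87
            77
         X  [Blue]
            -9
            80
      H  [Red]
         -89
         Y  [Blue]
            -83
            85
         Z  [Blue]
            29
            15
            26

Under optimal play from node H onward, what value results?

15

Y (Blue): min(-83, 85) = -83
Z (Blue): min(29, 15, 26) = 15
H (Red): max(-89, -83, 15) = 15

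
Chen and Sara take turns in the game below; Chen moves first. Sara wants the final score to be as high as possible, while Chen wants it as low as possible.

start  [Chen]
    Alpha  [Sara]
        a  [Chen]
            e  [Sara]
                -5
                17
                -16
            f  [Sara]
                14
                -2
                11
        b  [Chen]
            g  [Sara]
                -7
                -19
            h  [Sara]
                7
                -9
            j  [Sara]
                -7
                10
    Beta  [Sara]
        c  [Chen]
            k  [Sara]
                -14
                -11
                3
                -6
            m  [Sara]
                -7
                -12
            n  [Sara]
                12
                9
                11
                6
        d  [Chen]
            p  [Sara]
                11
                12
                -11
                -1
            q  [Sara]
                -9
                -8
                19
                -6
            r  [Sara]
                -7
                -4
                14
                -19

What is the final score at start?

12

e (Sara): max(-5, 17, -16) = 17
f (Sara): max(14, -2, 11) = 14
a (Chen): min(17, 14) = 14
g (Sara): max(-7, -19) = -7
h (Sara): max(7, -9) = 7
j (Sara): max(-7, 10) = 10
b (Chen): min(-7, 7, 10) = -7
Alpha (Sara): max(14, -7) = 14
k (Sara): max(-14, -11, 3, -6) = 3
m (Sara): max(-7, -12) = -7
n (Sara): max(12, 9, 11, 6) = 12
c (Chen): min(3, -7, 12) = -7
p (Sara): max(11, 12, -11, -1) = 12
q (Sara): max(-9, -8, 19, -6) = 19
r (Sara): max(-7, -4, 14, -19) = 14
d (Chen): min(12, 19, 14) = 12
Beta (Sara): max(-7, 12) = 12
start (Chen): min(14, 12) = 12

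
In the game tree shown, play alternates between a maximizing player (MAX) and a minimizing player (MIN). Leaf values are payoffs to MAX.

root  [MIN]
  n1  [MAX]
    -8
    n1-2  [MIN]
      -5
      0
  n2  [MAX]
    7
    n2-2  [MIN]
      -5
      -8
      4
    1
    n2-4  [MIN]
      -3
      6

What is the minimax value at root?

-5

n1-2 (MIN): min(-5, 0) = -5
n1 (MAX): max(-8, -5) = -5
n2-2 (MIN): min(-5, -8, 4) = -8
n2-4 (MIN): min(-3, 6) = -3
n2 (MAX): max(7, -8, 1, -3) = 7
root (MIN): min(-5, 7) = -5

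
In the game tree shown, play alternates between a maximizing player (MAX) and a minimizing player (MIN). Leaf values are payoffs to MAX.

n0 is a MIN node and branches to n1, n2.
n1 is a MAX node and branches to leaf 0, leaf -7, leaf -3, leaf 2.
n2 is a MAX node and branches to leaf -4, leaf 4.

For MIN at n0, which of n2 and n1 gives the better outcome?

n1

n2 (MAX): max(-4, 4) = 4
n1 (MAX): max(0, -7, -3, 2) = 2
MIN prefers the lower value; n2=4, n1=2. n1 is better since 2 < 4.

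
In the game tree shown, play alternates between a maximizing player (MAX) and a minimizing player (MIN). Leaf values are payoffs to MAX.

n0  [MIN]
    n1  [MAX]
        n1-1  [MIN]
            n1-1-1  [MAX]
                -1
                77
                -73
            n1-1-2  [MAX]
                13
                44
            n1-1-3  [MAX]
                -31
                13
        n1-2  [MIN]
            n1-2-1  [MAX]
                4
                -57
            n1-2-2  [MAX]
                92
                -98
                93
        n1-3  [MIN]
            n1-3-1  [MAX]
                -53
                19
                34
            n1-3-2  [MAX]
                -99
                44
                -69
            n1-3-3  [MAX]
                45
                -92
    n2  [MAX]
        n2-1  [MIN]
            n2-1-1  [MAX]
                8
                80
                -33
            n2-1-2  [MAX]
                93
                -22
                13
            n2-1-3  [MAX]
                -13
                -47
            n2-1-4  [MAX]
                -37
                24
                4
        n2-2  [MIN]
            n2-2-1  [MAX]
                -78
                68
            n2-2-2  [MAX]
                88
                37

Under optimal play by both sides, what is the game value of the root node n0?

34

n1-1-1 (MAX): max(-1, 77, -73) = 77
n1-1-2 (MAX): max(13, 44) = 44
n1-1-3 (MAX): max(-31, 13) = 13
n1-1 (MIN): min(77, 44, 13) = 13
n1-2-1 (MAX): max(4, -57) = 4
n1-2-2 (MAX): max(92, -98, 93) = 93
n1-2 (MIN): min(4, 93) = 4
n1-3-1 (MAX): max(-53, 19, 34) = 34
n1-3-2 (MAX): max(-99, 44, -69) = 44
n1-3-3 (MAX): max(45, -92) = 45
n1-3 (MIN): min(34, 44, 45) = 34
n1 (MAX): max(13, 4, 34) = 34
n2-1-1 (MAX): max(8, 80, -33) = 80
n2-1-2 (MAX): max(93, -22, 13) = 93
n2-1-3 (MAX): max(-13, -47) = -13
n2-1-4 (MAX): max(-37, 24, 4) = 24
n2-1 (MIN): min(80, 93, -13, 24) = -13
n2-2-1 (MAX): max(-78, 68) = 68
n2-2-2 (MAX): max(88, 37) = 88
n2-2 (MIN): min(68, 88) = 68
n2 (MAX): max(-13, 68) = 68
n0 (MIN): min(34, 68) = 34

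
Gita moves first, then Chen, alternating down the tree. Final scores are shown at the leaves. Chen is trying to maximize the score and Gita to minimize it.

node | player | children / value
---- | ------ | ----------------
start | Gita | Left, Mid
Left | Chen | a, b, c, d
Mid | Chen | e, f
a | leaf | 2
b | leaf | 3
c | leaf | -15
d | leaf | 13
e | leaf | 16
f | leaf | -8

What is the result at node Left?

Left (Chen): max(2, 3, -15, 13) = 13

13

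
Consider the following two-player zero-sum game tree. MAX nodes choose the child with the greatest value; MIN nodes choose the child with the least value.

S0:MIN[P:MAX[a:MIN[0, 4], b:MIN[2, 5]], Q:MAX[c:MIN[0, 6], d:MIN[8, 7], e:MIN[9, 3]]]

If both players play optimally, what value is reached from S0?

2

a (MIN): min(0, 4) = 0
b (MIN): min(2, 5) = 2
P (MAX): max(0, 2) = 2
c (MIN): min(0, 6) = 0
d (MIN): min(8, 7) = 7
e (MIN): min(9, 3) = 3
Q (MAX): max(0, 7, 3) = 7
S0 (MIN): min(2, 7) = 2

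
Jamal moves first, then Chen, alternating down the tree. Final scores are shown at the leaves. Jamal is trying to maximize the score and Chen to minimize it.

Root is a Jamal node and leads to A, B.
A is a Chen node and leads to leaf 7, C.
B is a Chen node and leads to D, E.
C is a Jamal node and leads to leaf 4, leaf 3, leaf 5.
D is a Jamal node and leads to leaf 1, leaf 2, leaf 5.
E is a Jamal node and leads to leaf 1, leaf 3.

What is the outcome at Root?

5

C (Jamal): max(4, 3, 5) = 5
A (Chen): min(7, 5) = 5
D (Jamal): max(1, 2, 5) = 5
E (Jamal): max(1, 3) = 3
B (Chen): min(5, 3) = 3
Root (Jamal): max(5, 3) = 5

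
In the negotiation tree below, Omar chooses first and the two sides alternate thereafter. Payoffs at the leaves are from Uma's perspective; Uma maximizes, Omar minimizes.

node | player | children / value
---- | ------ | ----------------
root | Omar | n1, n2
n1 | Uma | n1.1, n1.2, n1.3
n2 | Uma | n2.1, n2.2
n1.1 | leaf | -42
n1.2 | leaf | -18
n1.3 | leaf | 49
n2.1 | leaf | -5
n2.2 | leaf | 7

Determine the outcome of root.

n1 (Uma): max(-42, -18, 49) = 49
n2 (Uma): max(-5, 7) = 7
root (Omar): min(49, 7) = 7

7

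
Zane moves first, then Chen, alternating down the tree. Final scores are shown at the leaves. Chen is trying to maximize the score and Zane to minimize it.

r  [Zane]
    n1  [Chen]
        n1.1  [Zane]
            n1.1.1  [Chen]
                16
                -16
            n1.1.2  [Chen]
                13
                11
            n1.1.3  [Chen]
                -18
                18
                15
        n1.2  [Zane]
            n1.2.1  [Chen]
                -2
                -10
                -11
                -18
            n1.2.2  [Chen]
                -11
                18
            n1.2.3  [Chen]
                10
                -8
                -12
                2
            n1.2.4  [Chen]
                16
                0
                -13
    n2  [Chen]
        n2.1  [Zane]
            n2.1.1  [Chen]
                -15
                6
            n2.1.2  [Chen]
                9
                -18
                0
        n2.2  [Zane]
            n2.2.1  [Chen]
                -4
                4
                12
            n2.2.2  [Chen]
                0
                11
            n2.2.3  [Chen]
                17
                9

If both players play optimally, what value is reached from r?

11

n1.1.1 (Chen): max(16, -16) = 16
n1.1.2 (Chen): max(13, 11) = 13
n1.1.3 (Chen): max(-18, 18, 15) = 18
n1.1 (Zane): min(16, 13, 18) = 13
n1.2.1 (Chen): max(-2, -10, -11, -18) = -2
n1.2.2 (Chen): max(-11, 18) = 18
n1.2.3 (Chen): max(10, -8, -12, 2) = 10
n1.2.4 (Chen): max(16, 0, -13) = 16
n1.2 (Zane): min(-2, 18, 10, 16) = -2
n1 (Chen): max(13, -2) = 13
n2.1.1 (Chen): max(-15, 6) = 6
n2.1.2 (Chen): max(9, -18, 0) = 9
n2.1 (Zane): min(6, 9) = 6
n2.2.1 (Chen): max(-4, 4, 12) = 12
n2.2.2 (Chen): max(0, 11) = 11
n2.2.3 (Chen): max(17, 9) = 17
n2.2 (Zane): min(12, 11, 17) = 11
n2 (Chen): max(6, 11) = 11
r (Zane): min(13, 11) = 11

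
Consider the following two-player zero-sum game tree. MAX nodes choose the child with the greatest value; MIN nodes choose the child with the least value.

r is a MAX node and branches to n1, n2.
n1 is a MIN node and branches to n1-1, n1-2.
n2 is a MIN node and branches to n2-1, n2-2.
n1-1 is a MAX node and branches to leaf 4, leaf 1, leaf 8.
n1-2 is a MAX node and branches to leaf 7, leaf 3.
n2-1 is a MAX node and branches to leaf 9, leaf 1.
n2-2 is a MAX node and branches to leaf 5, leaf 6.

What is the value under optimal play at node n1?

7

n1-1 (MAX): max(4, 1, 8) = 8
n1-2 (MAX): max(7, 3) = 7
n1 (MIN): min(8, 7) = 7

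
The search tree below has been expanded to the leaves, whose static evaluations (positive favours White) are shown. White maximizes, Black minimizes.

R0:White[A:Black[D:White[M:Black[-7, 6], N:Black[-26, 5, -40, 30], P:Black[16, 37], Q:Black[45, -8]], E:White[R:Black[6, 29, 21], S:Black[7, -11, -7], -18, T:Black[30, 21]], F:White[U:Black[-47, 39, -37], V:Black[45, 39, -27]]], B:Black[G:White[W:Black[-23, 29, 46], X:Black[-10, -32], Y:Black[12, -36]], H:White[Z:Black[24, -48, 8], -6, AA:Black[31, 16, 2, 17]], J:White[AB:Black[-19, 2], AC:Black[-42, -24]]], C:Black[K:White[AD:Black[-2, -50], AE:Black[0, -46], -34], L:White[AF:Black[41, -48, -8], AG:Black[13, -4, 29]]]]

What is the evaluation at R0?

M (Black): min(-7, 6) = -7
N (Black): min(-26, 5, -40, 30) = -40
P (Black): min(16, 37) = 16
Q (Black): min(45, -8) = -8
D (White): max(-7, -40, 16, -8) = 16
R (Black): min(6, 29, 21) = 6
S (Black): min(7, -11, -7) = -11
T (Black): min(30, 21) = 21
E (White): max(6, -11, -18, 21) = 21
U (Black): min(-47, 39, -37) = -47
V (Black): min(45, 39, -27) = -27
F (White): max(-47, -27) = -27
A (Black): min(16, 21, -27) = -27
W (Black): min(-23, 29, 46) = -23
X (Black): min(-10, -32) = -32
Y (Black): min(12, -36) = -36
G (White): max(-23, -32, -36) = -23
Z (Black): min(24, -48, 8) = -48
AA (Black): min(31, 16, 2, 17) = 2
H (White): max(-48, -6, 2) = 2
AB (Black): min(-19, 2) = -19
AC (Black): min(-42, -24) = -42
J (White): max(-19, -42) = -19
B (Black): min(-23, 2, -19) = -23
AD (Black): min(-2, -50) = -50
AE (Black): min(0, -46) = -46
K (White): max(-50, -46, -34) = -34
AF (Black): min(41, -48, -8) = -48
AG (Black): min(13, -4, 29) = -4
L (White): max(-48, -4) = -4
C (Black): min(-34, -4) = -34
R0 (White): max(-27, -23, -34) = -23

-23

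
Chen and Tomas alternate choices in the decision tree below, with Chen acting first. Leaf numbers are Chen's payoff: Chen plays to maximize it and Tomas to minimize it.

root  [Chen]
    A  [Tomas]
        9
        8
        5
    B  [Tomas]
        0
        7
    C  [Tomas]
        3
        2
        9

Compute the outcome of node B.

0

B (Tomas): min(0, 7) = 0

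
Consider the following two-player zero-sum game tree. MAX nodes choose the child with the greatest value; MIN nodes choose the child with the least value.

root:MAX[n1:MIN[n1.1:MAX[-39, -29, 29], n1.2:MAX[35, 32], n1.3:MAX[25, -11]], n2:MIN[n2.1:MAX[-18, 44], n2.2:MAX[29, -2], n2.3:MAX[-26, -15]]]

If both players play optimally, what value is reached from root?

25

n1.1 (MAX): max(-39, -29, 29) = 29
n1.2 (MAX): max(35, 32) = 35
n1.3 (MAX): max(25, -11) = 25
n1 (MIN): min(29, 35, 25) = 25
n2.1 (MAX): max(-18, 44) = 44
n2.2 (MAX): max(29, -2) = 29
n2.3 (MAX): max(-26, -15) = -15
n2 (MIN): min(44, 29, -15) = -15
root (MAX): max(25, -15) = 25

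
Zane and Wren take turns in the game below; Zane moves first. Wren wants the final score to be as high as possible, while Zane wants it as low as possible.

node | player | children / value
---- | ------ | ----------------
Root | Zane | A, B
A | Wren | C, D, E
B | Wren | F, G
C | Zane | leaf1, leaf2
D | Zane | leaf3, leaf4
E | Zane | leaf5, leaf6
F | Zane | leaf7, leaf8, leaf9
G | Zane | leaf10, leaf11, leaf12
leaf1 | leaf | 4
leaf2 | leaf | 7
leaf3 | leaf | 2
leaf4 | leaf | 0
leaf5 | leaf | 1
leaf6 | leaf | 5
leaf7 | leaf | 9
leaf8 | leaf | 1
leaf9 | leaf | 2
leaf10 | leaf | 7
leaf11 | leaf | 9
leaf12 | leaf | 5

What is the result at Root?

4

C (Zane): min(4, 7) = 4
D (Zane): min(2, 0) = 0
E (Zane): min(1, 5) = 1
A (Wren): max(4, 0, 1) = 4
F (Zane): min(9, 1, 2) = 1
G (Zane): min(7, 9, 5) = 5
B (Wren): max(1, 5) = 5
Root (Zane): min(4, 5) = 4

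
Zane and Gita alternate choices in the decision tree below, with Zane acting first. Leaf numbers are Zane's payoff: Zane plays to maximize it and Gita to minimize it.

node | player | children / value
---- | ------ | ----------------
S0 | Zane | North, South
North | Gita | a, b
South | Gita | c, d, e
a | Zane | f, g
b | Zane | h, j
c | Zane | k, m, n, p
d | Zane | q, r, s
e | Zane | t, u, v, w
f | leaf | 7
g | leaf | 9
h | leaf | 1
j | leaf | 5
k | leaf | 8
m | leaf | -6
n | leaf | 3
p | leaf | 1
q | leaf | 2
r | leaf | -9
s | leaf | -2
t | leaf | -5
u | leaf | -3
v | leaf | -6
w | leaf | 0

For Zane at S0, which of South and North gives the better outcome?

c (Zane): max(8, -6, 3, 1) = 8
d (Zane): max(2, -9, -2) = 2
e (Zane): max(-5, -3, -6, 0) = 0
South (Gita): min(8, 2, 0) = 0
a (Zane): max(7, 9) = 9
b (Zane): max(1, 5) = 5
North (Gita): min(9, 5) = 5
Zane prefers the higher value; South=0, North=5. North is better since 5 > 0.

North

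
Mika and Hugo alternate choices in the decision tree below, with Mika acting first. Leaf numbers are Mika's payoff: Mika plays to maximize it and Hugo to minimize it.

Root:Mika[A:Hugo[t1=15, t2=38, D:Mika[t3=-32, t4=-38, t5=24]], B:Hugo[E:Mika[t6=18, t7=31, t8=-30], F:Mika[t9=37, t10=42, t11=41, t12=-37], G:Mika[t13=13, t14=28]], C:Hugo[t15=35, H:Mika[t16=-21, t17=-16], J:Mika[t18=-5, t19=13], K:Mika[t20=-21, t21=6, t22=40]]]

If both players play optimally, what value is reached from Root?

28

D (Mika): max(-32, -38, 24) = 24
A (Hugo): min(15, 38, 24) = 15
E (Mika): max(18, 31, -30) = 31
F (Mika): max(37, 42, 41, -37) = 42
G (Mika): max(13, 28) = 28
B (Hugo): min(31, 42, 28) = 28
H (Mika): max(-21, -16) = -16
J (Mika): max(-5, 13) = 13
K (Mika): max(-21, 6, 40) = 40
C (Hugo): min(35, -16, 13, 40) = -16
Root (Mika): max(15, 28, -16) = 28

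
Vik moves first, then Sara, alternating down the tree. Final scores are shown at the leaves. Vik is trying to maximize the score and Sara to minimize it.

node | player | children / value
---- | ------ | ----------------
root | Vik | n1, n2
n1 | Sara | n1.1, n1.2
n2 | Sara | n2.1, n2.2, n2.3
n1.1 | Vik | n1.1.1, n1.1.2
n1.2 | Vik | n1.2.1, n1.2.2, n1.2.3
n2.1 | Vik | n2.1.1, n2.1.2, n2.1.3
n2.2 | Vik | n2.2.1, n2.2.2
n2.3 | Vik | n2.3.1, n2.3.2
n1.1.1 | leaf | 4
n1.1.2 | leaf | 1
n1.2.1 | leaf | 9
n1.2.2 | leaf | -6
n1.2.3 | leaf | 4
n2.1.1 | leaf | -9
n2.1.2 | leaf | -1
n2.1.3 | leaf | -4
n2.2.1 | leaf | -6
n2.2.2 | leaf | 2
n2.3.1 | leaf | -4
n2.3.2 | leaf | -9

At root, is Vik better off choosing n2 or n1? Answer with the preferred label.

n2.1 (Vik): max(-9, -1, -4) = -1
n2.2 (Vik): max(-6, 2) = 2
n2.3 (Vik): max(-4, -9) = -4
n2 (Sara): min(-1, 2, -4) = -4
n1.1 (Vik): max(4, 1) = 4
n1.2 (Vik): max(9, -6, 4) = 9
n1 (Sara): min(4, 9) = 4
Vik prefers the higher value; n2=-4, n1=4. n1 is better since 4 > -4.

n1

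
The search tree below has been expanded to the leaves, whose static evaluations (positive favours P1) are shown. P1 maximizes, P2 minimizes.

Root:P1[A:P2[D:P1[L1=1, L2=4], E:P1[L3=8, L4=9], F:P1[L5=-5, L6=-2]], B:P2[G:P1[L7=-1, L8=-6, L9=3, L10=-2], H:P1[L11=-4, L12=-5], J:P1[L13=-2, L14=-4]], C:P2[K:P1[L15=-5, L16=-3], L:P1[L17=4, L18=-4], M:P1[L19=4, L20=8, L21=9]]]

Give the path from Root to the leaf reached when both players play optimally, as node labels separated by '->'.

D (P1): max(1, 4) = 4
E (P1): max(8, 9) = 9
F (P1): max(-5, -2) = -2
A (P2): min(4, 9, -2) = -2
G (P1): max(-1, -6, 3, -2) = 3
H (P1): max(-4, -5) = -4
J (P1): max(-2, -4) = -2
B (P2): min(3, -4, -2) = -4
K (P1): max(-5, -3) = -3
L (P1): max(4, -4) = 4
M (P1): max(4, 8, 9) = 9
C (P2): min(-3, 4, 9) = -3
Root (P1): max(-2, -4, -3) = -2
At Root, P1 picks A (highest: -2).
At A, P2 picks F (lowest: -2).
At F, P1 picks L6 (highest: -2).
Terminal value -2.

Root -> A -> F -> L6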